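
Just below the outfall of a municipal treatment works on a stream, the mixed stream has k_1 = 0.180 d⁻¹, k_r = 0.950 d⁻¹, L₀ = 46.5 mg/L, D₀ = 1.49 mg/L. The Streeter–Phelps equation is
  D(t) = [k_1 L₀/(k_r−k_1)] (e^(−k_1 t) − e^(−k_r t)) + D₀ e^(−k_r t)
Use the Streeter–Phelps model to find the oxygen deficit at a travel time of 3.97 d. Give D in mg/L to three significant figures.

k_1 L₀/(k_r−k_1) = 0.180×46.5/(0.950−0.180) = 8.370/0.7700 = 10.87 mg/L.
e^(−k_1 t) = e^(−0.180×3.970) = 0.4894; e^(−k_r t) = e^(−0.950×3.970) = 0.02302.
D = 10.87 × (0.4894 − 0.02302) + 1.49 × 0.02302 = 5.070 + 0.03430 = 5.104 mg/L.

D ≈ 5.10 mg/L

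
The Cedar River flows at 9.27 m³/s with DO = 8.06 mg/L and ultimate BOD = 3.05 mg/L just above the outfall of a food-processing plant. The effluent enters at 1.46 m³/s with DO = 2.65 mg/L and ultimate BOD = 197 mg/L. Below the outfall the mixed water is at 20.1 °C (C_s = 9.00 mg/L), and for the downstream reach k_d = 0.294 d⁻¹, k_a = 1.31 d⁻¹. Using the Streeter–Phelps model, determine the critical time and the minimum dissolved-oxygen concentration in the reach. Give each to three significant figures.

Mixed DO = (9.27×8.06 + 1.46×2.65)/(9.27+1.46) = 78.59/10.73 = 7.324 mg/L.
Mixed L₀ = (9.27×3.05 + 1.46×197)/(10.73) = 315.9/10.73 = 29.44 mg/L.
Initial deficit D₀ = C_s − DO₀ = 9.00 − 7.324 = 1.676 mg/L.
t_c = (1/1.016) ln[(1.31/0.294)(1 − 1.676×1.016/(0.294×29.44))] = 0.9843 × ln(3.579) = 1.255 d.
D_c = (0.294/1.31) × 29.44 × e^(−0.294×1.255) = 0.2244 × 29.44 × 0.6914 = 4.568 mg/L.
Minimum DO = 9.00 − 4.568 = 4.432 mg/L.

t_c ≈ 1.26 d; minimum DO ≈ 4.43 mg/L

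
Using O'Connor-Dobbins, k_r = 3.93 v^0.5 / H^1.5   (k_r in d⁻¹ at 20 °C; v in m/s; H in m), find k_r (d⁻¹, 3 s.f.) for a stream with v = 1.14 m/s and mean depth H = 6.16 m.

k_r = 3.93 × 1.14^0.5 / 6.16^1.5 = 3.93 × 1.068 / 15.29 = 0.2745 d⁻¹.

k_r ≈ 0.274 d⁻¹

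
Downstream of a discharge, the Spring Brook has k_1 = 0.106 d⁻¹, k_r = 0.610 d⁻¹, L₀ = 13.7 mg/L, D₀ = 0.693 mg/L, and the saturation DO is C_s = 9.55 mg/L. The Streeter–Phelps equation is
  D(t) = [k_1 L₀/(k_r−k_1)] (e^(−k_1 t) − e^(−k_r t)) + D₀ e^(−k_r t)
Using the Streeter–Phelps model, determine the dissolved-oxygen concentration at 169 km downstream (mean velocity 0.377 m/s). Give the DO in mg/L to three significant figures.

Travel time t = x/v = 169 km / (0.377 m/s) = 169000 m / 0.377 m/s = 448300 s = 5.188 d.
k_1 L₀/(k_r−k_1) = 0.106×13.7/(0.610−0.106) = 1.452/0.5040 = 2.881 mg/L.
e^(−k_1 t) = e^(−0.106×5.188) = 0.5770; e^(−k_r t) = e^(−0.610×5.188) = 0.04222.
D = 2.881 × (0.5770 − 0.04222) + 0.693 × 0.04222 = 1.541 + 0.02926 = 1.570 mg/L.
DO = C_s − D = 9.55 − 1.570 = 7.980 mg/L.

DO ≈ 7.98 mg/L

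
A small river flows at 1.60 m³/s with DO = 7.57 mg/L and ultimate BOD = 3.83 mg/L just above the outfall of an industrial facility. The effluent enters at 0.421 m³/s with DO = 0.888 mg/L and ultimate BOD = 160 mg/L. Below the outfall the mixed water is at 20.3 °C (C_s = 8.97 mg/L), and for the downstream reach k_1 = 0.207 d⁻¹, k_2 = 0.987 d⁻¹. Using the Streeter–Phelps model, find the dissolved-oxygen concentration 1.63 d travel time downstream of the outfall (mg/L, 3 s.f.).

Mixed DO = (1.60×7.57 + 0.421×0.888)/(1.60+0.421) = 12.49/2.021 = 6.178 mg/L.
Mixed L₀ = (1.60×3.83 + 0.421×160)/(2.021) = 73.49/2.021 = 36.36 mg/L.
Initial deficit D₀ = C_s − DO₀ = 8.97 − 6.178 = 2.792 mg/L.
D(1.63) = [0.207×36.36/(0.987−0.207)](e^(−0.207×1.63) − e^(−0.987×1.63)) + 2.792 e^(−0.987×1.63)
= 9.650 × (0.7136 − 0.2001) + 2.792 × 0.2001 = 5.514 mg/L.
DO = 8.97 − 5.514 = 3.456 mg/L.

DO ≈ 3.46 mg/L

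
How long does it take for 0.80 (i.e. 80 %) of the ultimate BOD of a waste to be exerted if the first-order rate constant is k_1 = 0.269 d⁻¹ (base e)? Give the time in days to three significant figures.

y/L₀ = 1 − e^(−k_1 t) = 0.80 ⇒ e^(−k_1 t) = 0.200
t = −ln(0.200) / 0.269 = 1.609 / 0.269 = 5.983 d.

t ≈ 5.98 d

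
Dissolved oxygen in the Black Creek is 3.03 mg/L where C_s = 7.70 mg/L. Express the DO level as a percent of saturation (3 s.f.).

% saturation = C/C_s × 100 = 3.03/7.70 × 100 = 39.4 %.

39.4 % saturation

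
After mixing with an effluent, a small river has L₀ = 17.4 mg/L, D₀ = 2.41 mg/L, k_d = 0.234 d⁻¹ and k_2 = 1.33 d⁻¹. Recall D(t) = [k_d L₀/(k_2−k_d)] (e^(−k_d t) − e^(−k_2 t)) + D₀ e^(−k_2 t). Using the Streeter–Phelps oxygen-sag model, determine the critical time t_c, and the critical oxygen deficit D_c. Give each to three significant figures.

t_c ≈ 0.631 d; D_c ≈ 2.64 mg/L

At the critical point dD/dt = 0, so k_d L₀ e^(−k_d t) = k_2 D. Substituting D(t) from the Streeter–Phelps equation and solving for t gives
t_c = ln[(k_2/k_d)(1 − D₀(k_2−k_d)/(k_d L₀))] / (k_2−k_d).
Here k_2−k_d = 1.096 d⁻¹ and 1 − D₀(k_2−k_d)/(k_d L₀) = 1 − 2.41×1.096/(0.234×17.4) = 0.3513, so
t_c = ln(5.684 × 0.3513) / 1.096 = 0.6914 / 1.096 = 0.6309 d.
L(t_c) = L₀ e^(−k_d t_c) = 17.4 × 0.8628 = 15.01 mg/L, and at the critical point k_2 D_c = k_d L, so D_c = (0.234/1.33) × 15.01 = 2.641 mg/L.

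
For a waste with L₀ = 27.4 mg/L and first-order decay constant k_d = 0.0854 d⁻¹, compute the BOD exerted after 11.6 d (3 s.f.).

y ≈ 17.2 mg/L

y_t = L₀(1 − e^(−k_d t)) = 27.4 × (1 − e^(−0.0854×11.6))
= 27.4 × (1 − 0.3713) = 27.4 × 0.6287 = 17.23 mg/L.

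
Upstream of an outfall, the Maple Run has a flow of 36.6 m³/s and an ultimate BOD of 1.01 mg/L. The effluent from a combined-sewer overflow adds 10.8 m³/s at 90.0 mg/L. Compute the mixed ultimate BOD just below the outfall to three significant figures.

Flow-weighted mixing: C = (Q_r C_r + Q_w C_w)/(Q_r + Q_w)
= (36.6×1.01 + 10.8×90.0)/(36.6 + 10.8) = 1009/47.40 = 21.29 mg/L.

21.3 mg/L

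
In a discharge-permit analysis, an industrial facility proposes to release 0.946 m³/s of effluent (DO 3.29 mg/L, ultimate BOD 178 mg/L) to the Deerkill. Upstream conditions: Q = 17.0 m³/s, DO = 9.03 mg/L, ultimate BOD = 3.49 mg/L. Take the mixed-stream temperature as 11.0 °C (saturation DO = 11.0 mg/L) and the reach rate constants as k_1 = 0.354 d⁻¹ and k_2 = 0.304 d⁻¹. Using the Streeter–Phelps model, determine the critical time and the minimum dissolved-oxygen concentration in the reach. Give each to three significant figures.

t_c ≈ 2.55 d; minimum DO ≈ 5.00 mg/L

Mixed DO = (17.0×9.03 + 0.946×3.29)/(17.0+0.946) = 156.6/17.95 = 8.727 mg/L.
Mixed L₀ = (17.0×3.49 + 0.946×178)/(17.95) = 227.7/17.95 = 12.69 mg/L.
Initial deficit D₀ = C_s − DO₀ = 11.0 − 8.727 = 2.273 mg/L.
t_c = (1/-0.05000) ln[(0.304/0.354)(1 − 2.273×-0.05000/(0.354×12.69))] = -20.00 × ln(0.8805) = 2.546 d.
D_c = (0.354/0.304) × 12.69 × e^(−0.354×2.546) = 1.164 × 12.69 × 0.4061 = 6.000 mg/L.
Minimum DO = 11.0 − 6.000 = 5.000 mg/L.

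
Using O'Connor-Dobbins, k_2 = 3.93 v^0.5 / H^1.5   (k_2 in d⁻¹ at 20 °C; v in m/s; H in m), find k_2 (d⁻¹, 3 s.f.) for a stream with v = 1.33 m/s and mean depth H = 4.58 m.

k_2 = 3.93 × 1.33^0.5 / 4.58^1.5 = 3.93 × 1.153 / 9.802 = 0.4624 d⁻¹.

k_2 ≈ 0.462 d⁻¹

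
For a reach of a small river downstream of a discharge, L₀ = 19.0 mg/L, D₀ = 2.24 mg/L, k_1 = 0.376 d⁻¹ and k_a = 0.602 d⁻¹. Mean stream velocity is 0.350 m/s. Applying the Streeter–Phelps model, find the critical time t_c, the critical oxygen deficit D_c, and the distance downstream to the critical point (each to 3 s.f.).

t_c = [1/(k_a−k_1)] ln[(k_a/k_1)(1 − D₀(k_a−k_1)/(k_1 L₀))]
= [1/(0.602−0.376)] ln[(0.602/0.376)(1 − 2.24×0.2260/(0.376×19.0))]
= (1/0.2260) ln[1.601 × 0.9291] = 4.425 × ln(1.488) = 4.425 × 0.3972 = 1.757 d.
L(t_c) = L₀ e^(−k_1 t_c) = 19.0 × 0.5164 = 9.813 mg/L, and at the critical point k_a D_c = k_1 L, so D_c = (0.376/0.602) × 9.813 = 6.129 mg/L.
x_c = v t_c = 0.350 m/s × 1.757 d × 86400 s/d = 53140 m ≈ 53.1 km.

t_c ≈ 1.76 d; D_c ≈ 6.13 mg/L; x_c ≈ 53.1 km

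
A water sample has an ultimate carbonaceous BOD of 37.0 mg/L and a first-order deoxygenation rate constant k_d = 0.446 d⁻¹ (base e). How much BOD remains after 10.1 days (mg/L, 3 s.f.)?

L ≈ 0.409 mg/L

L_t = L₀ e^(−k_d t) = 37.0 × e^(−0.446×10.1) = 37.0 × 0.01106 = 0.4091 mg/L.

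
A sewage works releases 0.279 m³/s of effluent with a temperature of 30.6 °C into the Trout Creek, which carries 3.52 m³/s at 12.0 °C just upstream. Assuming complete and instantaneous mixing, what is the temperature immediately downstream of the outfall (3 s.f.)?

Flow-weighted mixing: C = (Q_r C_r + Q_w C_w)/(Q_r + Q_w)
= (3.52×12.0 + 0.279×30.6)/(3.52 + 0.279) = 50.78/3.799 = 13.37 °C.

13.4 °C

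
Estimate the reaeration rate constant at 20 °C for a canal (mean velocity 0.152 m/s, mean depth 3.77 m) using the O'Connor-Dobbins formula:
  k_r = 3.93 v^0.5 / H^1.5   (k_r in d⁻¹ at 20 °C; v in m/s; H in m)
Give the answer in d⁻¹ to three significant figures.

k_r = 3.93 × 0.152^0.5 / 3.77^1.5 = 3.93 × 0.3899 / 7.320 = 0.2093 d⁻¹.

k_r ≈ 0.209 d⁻¹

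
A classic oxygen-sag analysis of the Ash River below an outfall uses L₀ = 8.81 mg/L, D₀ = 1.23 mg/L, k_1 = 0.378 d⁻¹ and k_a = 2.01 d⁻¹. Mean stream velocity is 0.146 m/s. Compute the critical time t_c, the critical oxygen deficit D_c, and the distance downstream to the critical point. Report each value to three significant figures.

t_c ≈ 0.458 d; D_c ≈ 1.39 mg/L; x_c ≈ 5.78 km

With k_a/k_1 = 5.317 and 1 − D₀(k_a−k_1)/(k_1 L₀) = 0.3972,
t_c = ln(5.317 × 0.3972) / (2.01 − 0.378) = ln(2.112) / 1.632 = 0.7477/1.632 = 0.4582 d.
L(t_c) = L₀ e^(−k_1 t_c) = 8.81 × 0.8410 = 7.409 mg/L, and at the critical point k_a D_c = k_1 L, so D_c = (0.378/2.01) × 7.409 = 1.393 mg/L.
x_c = v t_c = 0.146 m/s × 0.4582 d × 86400 s/d = 5780 m ≈ 5.78 km.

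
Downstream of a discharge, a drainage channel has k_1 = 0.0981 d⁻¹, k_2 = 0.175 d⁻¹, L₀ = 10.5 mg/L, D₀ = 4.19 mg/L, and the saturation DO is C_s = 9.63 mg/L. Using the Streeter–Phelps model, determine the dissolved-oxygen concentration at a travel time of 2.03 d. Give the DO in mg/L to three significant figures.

k_1 L₀/(k_2−k_1) = 0.0981×10.5/(0.175−0.0981) = 1.030/0.07690 = 13.39 mg/L.
e^(−k_1 t) = e^(−0.0981×2.030) = 0.8194; e^(−k_2 t) = e^(−0.175×2.030) = 0.7010.
D = 13.39 × (0.8194 − 0.7010) + 4.19 × 0.7010 = 1.586 + 2.937 = 4.524 mg/L.
DO = C_s − D = 9.63 − 4.524 = 5.106 mg/L.

DO ≈ 5.11 mg/L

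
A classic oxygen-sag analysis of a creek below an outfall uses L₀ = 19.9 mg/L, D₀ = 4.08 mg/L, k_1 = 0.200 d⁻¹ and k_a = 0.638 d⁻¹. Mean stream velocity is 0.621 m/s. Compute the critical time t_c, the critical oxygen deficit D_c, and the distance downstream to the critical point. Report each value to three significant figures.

With k_a/k_1 = 3.190 and 1 − D₀(k_a−k_1)/(k_1 L₀) = 0.5510,
t_c = ln(3.190 × 0.5510) / (0.638 − 0.200) = ln(1.758) / 0.4380 = 0.5640/0.4380 = 1.288 d.
D_c = (k_1/k_a) L₀ e^(−k_1 t_c) = (0.200/0.638) × 19.9 × e^(−0.200×1.288) = 0.3135 × 19.9 × 0.7730 = 4.822 mg/L.
x_c = v t_c = 0.621 m/s × 1.288 d × 86400 s/d = 69090 m ≈ 69.1 km.

t_c ≈ 1.29 d; D_c ≈ 4.82 mg/L; x_c ≈ 69.1 km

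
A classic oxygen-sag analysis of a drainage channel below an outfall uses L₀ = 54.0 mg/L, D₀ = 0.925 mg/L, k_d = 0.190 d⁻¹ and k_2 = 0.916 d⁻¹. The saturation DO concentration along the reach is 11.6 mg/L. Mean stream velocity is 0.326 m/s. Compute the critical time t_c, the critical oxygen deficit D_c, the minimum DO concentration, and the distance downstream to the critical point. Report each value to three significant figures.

t_c ≈ 2.07 d; D_c ≈ 7.55 mg/L; min DO ≈ 4.05 mg/L; x_c ≈ 58.4 km

t_c = [1/(k_2−k_d)] ln[(k_2/k_d)(1 − D₀(k_2−k_d)/(k_d L₀))]
= [1/(0.916−0.190)] ln[(0.916/0.190)(1 − 0.925×0.7260/(0.190×54.0))]
= (1/0.7260) ln[4.821 × 0.9345] = 1.377 × ln(4.505) = 1.377 × 1.505 = 2.073 d.
L(t_c) = L₀ e^(−k_d t_c) = 54.0 × 0.6744 = 36.42 mg/L, and at the critical point k_2 D_c = k_d L, so D_c = (0.190/0.916) × 36.42 = 7.554 mg/L.
Minimum DO = C_s − D_c = 11.6 − 7.554 = 4.046 mg/L.
x_c = v t_c = 0.326 m/s × 2.073 d × 86400 s/d = 58400 m ≈ 58.4 km.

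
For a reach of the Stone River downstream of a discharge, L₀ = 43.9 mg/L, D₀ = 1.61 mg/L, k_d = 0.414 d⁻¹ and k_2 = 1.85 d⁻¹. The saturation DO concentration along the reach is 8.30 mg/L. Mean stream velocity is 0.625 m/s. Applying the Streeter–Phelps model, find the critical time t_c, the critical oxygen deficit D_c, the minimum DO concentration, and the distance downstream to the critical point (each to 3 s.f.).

t_c ≈ 0.948 d; D_c ≈ 6.64 mg/L; min DO ≈ 1.66 mg/L; x_c ≈ 51.2 km

At the critical point dD/dt = 0, so k_d L₀ e^(−k_d t) = k_2 D. Substituting D(t) from the Streeter–Phelps equation and solving for t gives
t_c = ln[(k_2/k_d)(1 − D₀(k_2−k_d)/(k_d L₀))] / (k_2−k_d).
Here k_2−k_d = 1.436 d⁻¹ and 1 − D₀(k_2−k_d)/(k_d L₀) = 1 − 1.61×1.436/(0.414×43.9) = 0.8728, so
t_c = ln(4.469 × 0.8728) / 1.436 = 1.361 / 1.436 = 0.9478 d.
D_c = (k_d/k_2) L₀ e^(−k_d t_c) = (0.414/1.85) × 43.9 × e^(−0.414×0.9478) = 0.2238 × 43.9 × 0.6754 = 6.636 mg/L.
Minimum DO = C_s − D_c = 8.30 − 6.636 = 1.664 mg/L.
x_c = v t_c = 0.625 m/s × 0.9478 d × 86400 s/d = 51180 m ≈ 51.2 km.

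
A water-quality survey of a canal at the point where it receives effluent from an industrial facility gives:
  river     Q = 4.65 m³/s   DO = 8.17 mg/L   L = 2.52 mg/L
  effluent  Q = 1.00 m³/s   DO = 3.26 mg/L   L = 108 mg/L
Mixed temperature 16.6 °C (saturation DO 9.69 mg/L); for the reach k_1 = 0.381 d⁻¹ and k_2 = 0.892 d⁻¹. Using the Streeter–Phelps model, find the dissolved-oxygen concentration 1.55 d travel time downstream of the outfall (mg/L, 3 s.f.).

DO ≈ 4.30 mg/L

Mixed DO = (4.65×8.17 + 1.00×3.26)/(4.65+1.00) = 41.25/5.650 = 7.301 mg/L.
Mixed L₀ = (4.65×2.52 + 1.00×108)/(5.650) = 119.7/5.650 = 21.19 mg/L.
Initial deficit D₀ = C_s − DO₀ = 9.69 − 7.301 = 2.389 mg/L.
D(1.55) = [0.381×21.19/(0.892−0.381)](e^(−0.381×1.55) − e^(−0.892×1.55)) + 2.389 e^(−0.892×1.55)
= 15.80 × (0.5540 − 0.2509) + 2.389 × 0.2509 = 5.388 mg/L.
DO = 9.69 − 5.388 = 4.302 mg/L.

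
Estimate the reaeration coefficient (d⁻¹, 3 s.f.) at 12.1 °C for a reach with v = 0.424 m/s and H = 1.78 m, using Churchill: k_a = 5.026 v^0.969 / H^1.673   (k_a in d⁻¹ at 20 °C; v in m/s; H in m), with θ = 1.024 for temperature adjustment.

k_a(20) = 5.026 × 0.424^0.969 / 1.78^1.673 = 5.026 × 0.4354 / 2.624 = 0.8340 d⁻¹.
k_a(12.1) = 0.8340 × 1.024^(12.1−20) = 0.8340 × 0.8291 = 0.6915 d⁻¹.

k_a ≈ 0.692 d⁻¹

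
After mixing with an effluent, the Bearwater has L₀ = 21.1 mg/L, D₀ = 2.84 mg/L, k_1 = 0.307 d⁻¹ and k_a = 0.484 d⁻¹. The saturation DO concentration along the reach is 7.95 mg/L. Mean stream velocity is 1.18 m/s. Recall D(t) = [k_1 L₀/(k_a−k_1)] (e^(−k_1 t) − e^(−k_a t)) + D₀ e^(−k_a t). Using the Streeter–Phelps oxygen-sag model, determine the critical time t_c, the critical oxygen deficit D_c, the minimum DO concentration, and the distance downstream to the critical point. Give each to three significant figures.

t_c ≈ 2.12 d; D_c ≈ 6.99 mg/L; min DO ≈ 0.960 mg/L; x_c ≈ 216 km

t_c = [1/(k_a−k_1)] ln[(k_a/k_1)(1 − D₀(k_a−k_1)/(k_1 L₀))]
= [1/(0.484−0.307)] ln[(0.484/0.307)(1 − 2.84×0.1770/(0.307×21.1))]
= (1/0.1770) ln[1.577 × 0.9224] = 5.650 × ln(1.454) = 5.650 × 0.3745 = 2.116 d.
L(t_c) = L₀ e^(−k_1 t_c) = 21.1 × 0.5223 = 11.02 mg/L, and at the critical point k_a D_c = k_1 L, so D_c = (0.307/0.484) × 11.02 = 6.990 mg/L.
Minimum DO = C_s − D_c = 7.95 − 6.990 = 0.9595 mg/L.
x_c = v t_c = 1.18 m/s × 2.116 d × 86400 s/d = 215700 m ≈ 216 km.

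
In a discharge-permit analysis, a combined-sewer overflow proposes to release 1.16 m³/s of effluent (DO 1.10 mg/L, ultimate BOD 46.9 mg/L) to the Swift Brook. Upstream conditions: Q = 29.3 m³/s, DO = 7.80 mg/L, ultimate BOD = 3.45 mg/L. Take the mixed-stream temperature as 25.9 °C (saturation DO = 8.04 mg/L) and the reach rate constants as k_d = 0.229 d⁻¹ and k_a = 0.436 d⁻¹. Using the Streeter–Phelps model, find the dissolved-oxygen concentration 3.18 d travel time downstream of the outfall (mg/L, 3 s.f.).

DO ≈ 6.60 mg/L

Mixed DO = (29.3×7.80 + 1.16×1.10)/(29.3+1.16) = 229.8/30.46 = 7.545 mg/L.
Mixed L₀ = (29.3×3.45 + 1.16×46.9)/(30.46) = 155.5/30.46 = 5.105 mg/L.
Initial deficit D₀ = C_s − DO₀ = 8.04 − 7.545 = 0.4952 mg/L.
D(3.18) = [0.229×5.105/(0.436−0.229)](e^(−0.229×3.18) − e^(−0.436×3.18)) + 0.4952 e^(−0.436×3.18)
= 5.647 × (0.4828 − 0.2500) + 0.4952 × 0.2500 = 1.439 mg/L.
DO = 8.04 − 1.439 = 6.601 mg/L.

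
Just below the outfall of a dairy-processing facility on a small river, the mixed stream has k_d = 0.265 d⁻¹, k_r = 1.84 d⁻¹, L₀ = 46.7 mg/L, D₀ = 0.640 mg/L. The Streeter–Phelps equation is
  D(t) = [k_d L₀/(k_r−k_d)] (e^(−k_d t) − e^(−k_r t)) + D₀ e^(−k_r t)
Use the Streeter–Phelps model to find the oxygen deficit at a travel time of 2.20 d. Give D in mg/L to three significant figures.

k_d L₀/(k_r−k_d) = 0.265×46.7/(1.84−0.265) = 12.38/1.575 = 7.857 mg/L.
e^(−k_d t) = e^(−0.265×2.200) = 0.5582; e^(−k_r t) = e^(−1.84×2.200) = 0.01746.
D = 7.857 × (0.5582 − 0.01746) + 0.640 × 0.01746 = 4.249 + 0.01117 = 4.260 mg/L.

D ≈ 4.26 mg/L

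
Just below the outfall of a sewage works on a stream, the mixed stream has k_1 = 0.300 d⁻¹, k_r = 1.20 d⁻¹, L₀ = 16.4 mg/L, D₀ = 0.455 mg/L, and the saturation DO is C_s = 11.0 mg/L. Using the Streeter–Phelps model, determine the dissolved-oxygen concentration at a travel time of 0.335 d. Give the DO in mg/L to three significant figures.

k_1 L₀/(k_r−k_1) = 0.300×16.4/(1.20−0.300) = 4.920/0.9000 = 5.467 mg/L.
e^(−k_1 t) = e^(−0.300×0.3350) = 0.9044; e^(−k_r t) = e^(−1.20×0.3350) = 0.6690.
D = 5.467 × (0.9044 − 0.6690) + 0.455 × 0.6690 = 1.287 + 0.3044 = 1.591 mg/L.
DO = C_s − D = 11.0 − 1.591 = 9.409 mg/L.

DO ≈ 9.41 mg/L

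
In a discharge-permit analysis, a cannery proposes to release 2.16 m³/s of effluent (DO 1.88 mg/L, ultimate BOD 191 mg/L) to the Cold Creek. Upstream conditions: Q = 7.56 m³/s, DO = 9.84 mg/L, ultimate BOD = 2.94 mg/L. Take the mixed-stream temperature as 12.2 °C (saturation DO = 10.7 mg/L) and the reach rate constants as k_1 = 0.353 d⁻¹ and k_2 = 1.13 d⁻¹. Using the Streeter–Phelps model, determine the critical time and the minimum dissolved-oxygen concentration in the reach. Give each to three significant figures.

t_c ≈ 1.32 d; minimum DO ≈ 1.93 mg/L

Mixed DO = (7.56×9.84 + 2.16×1.88)/(7.56+2.16) = 78.45/9.720 = 8.071 mg/L.
Mixed L₀ = (7.56×2.94 + 2.16×191)/(9.720) = 434.8/9.720 = 44.73 mg/L.
Initial deficit D₀ = C_s − DO₀ = 10.7 − 8.071 = 2.629 mg/L.
t_c = (1/0.7770) ln[(1.13/0.353)(1 − 2.629×0.7770/(0.353×44.73))] = 1.287 × ln(2.787) = 1.319 d.
D_c = (0.353/1.13) × 44.73 × e^(−0.353×1.319) = 0.3124 × 44.73 × 0.6277 = 8.771 mg/L.
Minimum DO = 10.7 − 8.771 = 1.929 mg/L.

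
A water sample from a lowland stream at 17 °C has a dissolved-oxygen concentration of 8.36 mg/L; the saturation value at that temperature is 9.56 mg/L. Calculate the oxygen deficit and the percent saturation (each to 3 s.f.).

D ≈ 1.20 mg/L; 87.4 % saturation

D = C_s − C = 9.56 − 8.36 = 1.20 mg/L.
% saturation = 8.36/9.56 × 100 = 87.4 %.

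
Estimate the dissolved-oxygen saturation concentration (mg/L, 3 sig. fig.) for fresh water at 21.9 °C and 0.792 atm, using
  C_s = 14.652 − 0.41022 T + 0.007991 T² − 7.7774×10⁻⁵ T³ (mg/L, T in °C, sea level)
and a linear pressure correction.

C_s ≈ 6.88 mg/L

At sea level: C_s = 14.652 − 0.41022×21.9 + 0.007991×21.9² − 7.7774×10⁻⁵×21.9³ = 8.684 mg/L.
Pressure correction: C_s' = 8.684 × 0.792 = 6.878 mg/L.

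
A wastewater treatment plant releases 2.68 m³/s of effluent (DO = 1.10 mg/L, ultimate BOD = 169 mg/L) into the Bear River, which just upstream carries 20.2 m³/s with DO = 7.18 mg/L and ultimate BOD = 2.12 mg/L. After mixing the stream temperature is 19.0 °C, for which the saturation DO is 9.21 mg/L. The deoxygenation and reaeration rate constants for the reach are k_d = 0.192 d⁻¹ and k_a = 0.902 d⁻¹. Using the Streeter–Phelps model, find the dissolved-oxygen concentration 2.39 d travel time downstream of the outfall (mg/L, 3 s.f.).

DO ≈ 5.87 mg/L

Mixed DO = (20.2×7.18 + 2.68×1.10)/(20.2+2.68) = 148.0/22.88 = 6.468 mg/L.
Mixed L₀ = (20.2×2.12 + 2.68×169)/(22.88) = 495.7/22.88 = 21.67 mg/L.
Initial deficit D₀ = C_s − DO₀ = 9.21 − 6.468 = 2.742 mg/L.
D(2.39) = [0.192×21.67/(0.902−0.192)](e^(−0.192×2.39) − e^(−0.902×2.39)) + 2.742 e^(−0.902×2.39)
= 5.859 × (0.6320 − 0.1158) + 2.742 × 0.1158 = 3.342 mg/L.
DO = 9.21 − 3.342 = 5.868 mg/L.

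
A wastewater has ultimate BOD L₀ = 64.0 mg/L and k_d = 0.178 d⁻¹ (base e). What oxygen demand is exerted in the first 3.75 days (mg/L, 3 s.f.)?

y ≈ 31.2 mg/L

y_t = L₀(1 − e^(−k_d t)) = 64.0 × (1 − e^(−0.178×3.75))
= 64.0 × (1 − 0.5130) = 64.0 × 0.4870 = 31.17 mg/L.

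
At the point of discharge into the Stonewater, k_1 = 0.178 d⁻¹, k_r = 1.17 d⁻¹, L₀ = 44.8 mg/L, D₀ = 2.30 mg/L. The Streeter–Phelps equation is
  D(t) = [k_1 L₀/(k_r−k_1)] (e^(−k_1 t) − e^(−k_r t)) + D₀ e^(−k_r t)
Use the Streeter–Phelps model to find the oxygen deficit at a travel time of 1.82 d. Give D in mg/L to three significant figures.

D ≈ 5.13 mg/L

k_1 L₀/(k_r−k_1) = 0.178×44.8/(1.17−0.178) = 7.974/0.9920 = 8.039 mg/L.
e^(−k_1 t) = e^(−0.178×1.820) = 0.7233; e^(−k_r t) = e^(−1.17×1.820) = 0.1189.
D = 8.039 × (0.7233 − 0.1189) + 2.30 × 0.1189 = 4.858 + 0.2735 = 5.132 mg/L.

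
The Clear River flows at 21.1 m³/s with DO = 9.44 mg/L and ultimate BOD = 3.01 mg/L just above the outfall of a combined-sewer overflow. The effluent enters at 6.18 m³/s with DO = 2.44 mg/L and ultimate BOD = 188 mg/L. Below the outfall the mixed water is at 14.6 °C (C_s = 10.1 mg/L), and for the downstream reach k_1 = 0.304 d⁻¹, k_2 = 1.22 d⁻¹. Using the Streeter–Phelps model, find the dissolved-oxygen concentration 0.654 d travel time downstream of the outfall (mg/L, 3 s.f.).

Mixed DO = (21.1×9.44 + 6.18×2.44)/(21.1+6.18) = 214.3/27.28 = 7.854 mg/L.
Mixed L₀ = (21.1×3.01 + 6.18×188)/(27.28) = 1225/27.28 = 44.92 mg/L.
Initial deficit D₀ = C_s − DO₀ = 10.1 − 7.854 = 2.246 mg/L.
D(0.654) = [0.304×44.92/(1.22−0.304)](e^(−0.304×0.654) − e^(−1.22×0.654)) + 2.246 e^(−1.22×0.654)
= 14.91 × (0.8197 − 0.4503) + 2.246 × 0.4503 = 6.518 mg/L.
DO = 10.1 − 6.518 = 3.582 mg/L.

DO ≈ 3.58 mg/L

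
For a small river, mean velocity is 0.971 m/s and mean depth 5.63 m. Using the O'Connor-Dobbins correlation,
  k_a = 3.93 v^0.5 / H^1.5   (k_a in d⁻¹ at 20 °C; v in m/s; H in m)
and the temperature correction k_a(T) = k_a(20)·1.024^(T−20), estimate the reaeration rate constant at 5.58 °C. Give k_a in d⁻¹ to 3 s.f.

k_a ≈ 0.206 d⁻¹

k_a(20) = 3.93 × 0.971^0.5 / 5.63^1.5 = 3.93 × 0.9854 / 13.36 = 0.2899 d⁻¹.
k_a(5.58) = 0.2899 × 1.024^(5.58−20) = 0.2899 × 0.7104 = 0.2059 d⁻¹.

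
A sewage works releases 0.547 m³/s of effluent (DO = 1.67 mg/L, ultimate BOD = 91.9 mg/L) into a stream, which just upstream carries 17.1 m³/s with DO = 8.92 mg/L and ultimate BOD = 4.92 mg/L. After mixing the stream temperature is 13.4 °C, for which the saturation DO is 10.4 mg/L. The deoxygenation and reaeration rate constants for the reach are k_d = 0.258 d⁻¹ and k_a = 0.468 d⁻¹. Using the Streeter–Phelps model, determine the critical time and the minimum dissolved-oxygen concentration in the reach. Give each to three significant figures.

Mixed DO = (17.1×8.92 + 0.547×1.67)/(17.1+0.547) = 153.4/17.65 = 8.695 mg/L.
Mixed L₀ = (17.1×4.92 + 0.547×91.9)/(17.65) = 134.4/17.65 = 7.616 mg/L.
Initial deficit D₀ = C_s − DO₀ = 10.4 − 8.695 = 1.705 mg/L.
t_c = (1/0.2100) ln[(0.468/0.258)(1 − 1.705×0.2100/(0.258×7.616))] = 4.762 × ln(1.483) = 1.878 d.
D_c = (0.258/0.468) × 7.616 × e^(−0.258×1.878) = 0.5513 × 7.616 × 0.6160 = 2.586 mg/L.
Minimum DO = 10.4 − 2.586 = 7.814 mg/L.

t_c ≈ 1.88 d; minimum DO ≈ 7.81 mg/L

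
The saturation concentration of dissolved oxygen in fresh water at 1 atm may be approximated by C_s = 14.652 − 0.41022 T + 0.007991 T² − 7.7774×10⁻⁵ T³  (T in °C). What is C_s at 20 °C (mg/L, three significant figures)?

C_s = 14.652 − 0.41022×20 + 0.007991×20² − 7.7774×10⁻⁵×20³ = 9.022 mg/L.

C_s ≈ 9.02 mg/L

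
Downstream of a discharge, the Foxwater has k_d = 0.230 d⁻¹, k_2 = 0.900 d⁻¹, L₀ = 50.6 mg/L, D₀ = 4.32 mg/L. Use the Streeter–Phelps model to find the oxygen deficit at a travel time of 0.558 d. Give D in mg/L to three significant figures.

k_d L₀/(k_2−k_d) = 0.230×50.6/(0.900−0.230) = 11.64/0.6700 = 17.37 mg/L.
e^(−k_d t) = e^(−0.230×0.5580) = 0.8796; e^(−k_2 t) = e^(−0.900×0.5580) = 0.6052.
D = 17.37 × (0.8796 − 0.6052) + 4.32 × 0.6052 = 4.766 + 2.614 = 7.380 mg/L.

D ≈ 7.38 mg/L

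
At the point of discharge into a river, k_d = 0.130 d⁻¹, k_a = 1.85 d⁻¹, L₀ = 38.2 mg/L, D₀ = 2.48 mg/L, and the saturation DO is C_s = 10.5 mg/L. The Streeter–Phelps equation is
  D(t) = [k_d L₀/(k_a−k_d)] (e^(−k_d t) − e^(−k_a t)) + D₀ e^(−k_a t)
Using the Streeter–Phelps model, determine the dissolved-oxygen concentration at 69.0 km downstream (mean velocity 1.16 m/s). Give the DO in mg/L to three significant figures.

Travel time t = x/v = 69.0 km / (1.16 m/s) = 69000 m / 1.16 m/s = 59480 s = 0.6885 d.
k_d L₀/(k_a−k_d) = 0.130×38.2/(1.85−0.130) = 4.966/1.720 = 2.887 mg/L.
e^(−k_d t) = e^(−0.130×0.6885) = 0.9144; e^(−k_a t) = e^(−1.85×0.6885) = 0.2798.
D = 2.887 × (0.9144 − 0.2798) + 2.48 × 0.2798 = 1.832 + 0.6939 = 2.526 mg/L.
DO = C_s − D = 10.5 − 2.526 = 7.974 mg/L.

DO ≈ 7.97 mg/L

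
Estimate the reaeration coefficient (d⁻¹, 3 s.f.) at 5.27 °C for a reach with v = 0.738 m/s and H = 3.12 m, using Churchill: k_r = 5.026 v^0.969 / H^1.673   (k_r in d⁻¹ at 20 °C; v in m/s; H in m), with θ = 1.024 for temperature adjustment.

k_r ≈ 0.393 d⁻¹

k_r(20) = 5.026 × 0.738^0.969 / 3.12^1.673 = 5.026 × 0.7450 / 6.710 = 0.5580 d⁻¹.
k_r(5.27) = 0.5580 × 1.024^(5.27−20) = 0.5580 × 0.7052 = 0.3935 d⁻¹.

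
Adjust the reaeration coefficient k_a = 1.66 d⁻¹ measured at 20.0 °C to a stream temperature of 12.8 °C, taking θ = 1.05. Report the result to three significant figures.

k_a ≈ 1.17 d⁻¹

k_a(T₂) = k_a(T₁) · θ^(T₂−T₁) = 1.66 × 1.05^(12.8−20.0)
= 1.66 × 1.05^-7.20 = 1.66 × 0.7038 = 1.168 d⁻¹.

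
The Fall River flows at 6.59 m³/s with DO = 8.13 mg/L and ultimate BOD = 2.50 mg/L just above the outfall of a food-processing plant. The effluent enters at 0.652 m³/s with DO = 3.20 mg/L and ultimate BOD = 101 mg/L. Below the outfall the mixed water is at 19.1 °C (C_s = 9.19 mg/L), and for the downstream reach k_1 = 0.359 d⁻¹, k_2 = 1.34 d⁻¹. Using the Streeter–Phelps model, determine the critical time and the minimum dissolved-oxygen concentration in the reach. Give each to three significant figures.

Mixed DO = (6.59×8.13 + 0.652×3.20)/(6.59+0.652) = 55.66/7.242 = 7.686 mg/L.
Mixed L₀ = (6.59×2.50 + 0.652×101)/(7.242) = 82.33/7.242 = 11.37 mg/L.
Initial deficit D₀ = C_s − DO₀ = 9.19 − 7.686 = 1.504 mg/L.
t_c = (1/0.9810) ln[(1.34/0.359)(1 − 1.504×0.9810/(0.359×11.37))] = 1.019 × ln(2.383) = 0.8853 d.
D_c = (0.359/1.34) × 11.37 × e^(−0.359×0.8853) = 0.2679 × 11.37 × 0.7277 = 2.216 mg/L.
Minimum DO = 9.19 − 2.216 = 6.974 mg/L.

t_c ≈ 0.885 d; minimum DO ≈ 6.97 mg/L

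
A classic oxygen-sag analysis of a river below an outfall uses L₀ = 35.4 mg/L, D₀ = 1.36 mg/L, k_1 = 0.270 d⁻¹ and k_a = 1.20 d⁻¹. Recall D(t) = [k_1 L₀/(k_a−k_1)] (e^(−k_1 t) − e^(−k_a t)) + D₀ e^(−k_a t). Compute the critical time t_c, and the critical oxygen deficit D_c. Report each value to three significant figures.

t_c ≈ 1.45 d; D_c ≈ 5.38 mg/L

At the critical point dD/dt = 0, so k_1 L₀ e^(−k_1 t) = k_a D. Substituting D(t) from the Streeter–Phelps equation and solving for t gives
t_c = ln[(k_a/k_1)(1 − D₀(k_a−k_1)/(k_1 L₀))] / (k_a−k_1).
Here k_a−k_1 = 0.9300 d⁻¹ and 1 − D₀(k_a−k_1)/(k_1 L₀) = 1 − 1.36×0.9300/(0.270×35.4) = 0.8677, so
t_c = ln(4.444 × 0.8677) / 0.9300 = 1.350 / 0.9300 = 1.451 d.
D_c = (k_1/k_a) L₀ e^(−k_1 t_c) = (0.270/1.20) × 35.4 × e^(−0.270×1.451) = 0.2250 × 35.4 × 0.6758 = 5.383 mg/L.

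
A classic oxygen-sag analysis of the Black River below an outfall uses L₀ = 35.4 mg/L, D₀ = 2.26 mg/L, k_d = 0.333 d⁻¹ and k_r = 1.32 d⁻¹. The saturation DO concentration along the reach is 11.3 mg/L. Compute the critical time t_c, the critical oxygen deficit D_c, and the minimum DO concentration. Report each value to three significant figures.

t_c ≈ 1.18 d; D_c ≈ 6.02 mg/L; min DO ≈ 5.28 mg/L

With k_r/k_d = 3.964 and 1 − D₀(k_r−k_d)/(k_d L₀) = 0.8108,
t_c = ln(3.964 × 0.8108) / (1.32 − 0.333) = ln(3.214) / 0.9870 = 1.167/0.9870 = 1.183 d.
D_c = (k_d/k_r) L₀ e^(−k_d t_c) = (0.333/1.32) × 35.4 × e^(−0.333×1.183) = 0.2523 × 35.4 × 0.6744 = 6.023 mg/L.
Minimum DO = C_s − D_c = 11.3 − 6.023 = 5.277 mg/L.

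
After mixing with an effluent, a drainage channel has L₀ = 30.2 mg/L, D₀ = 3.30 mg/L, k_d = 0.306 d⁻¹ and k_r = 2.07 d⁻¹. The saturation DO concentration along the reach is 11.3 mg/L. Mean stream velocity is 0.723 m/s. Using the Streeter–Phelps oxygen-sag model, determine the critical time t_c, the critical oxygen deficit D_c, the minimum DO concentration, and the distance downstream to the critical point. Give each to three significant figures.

At the critical point dD/dt = 0, so k_d L₀ e^(−k_d t) = k_r D. Substituting D(t) from the Streeter–Phelps equation and solving for t gives
t_c = ln[(k_r/k_d)(1 − D₀(k_r−k_d)/(k_d L₀))] / (k_r−k_d).
Here k_r−k_d = 1.764 d⁻¹ and 1 − D₀(k_r−k_d)/(k_d L₀) = 1 − 3.30×1.764/(0.306×30.2) = 0.3701, so
t_c = ln(6.765 × 0.3701) / 1.764 = 0.9177 / 1.764 = 0.5202 d.
L(t_c) = L₀ e^(−k_d t_c) = 30.2 × 0.8528 = 25.76 mg/L, and at the critical point k_r D_c = k_d L, so D_c = (0.306/2.07) × 25.76 = 3.807 mg/L.
Minimum DO = C_s − D_c = 11.3 − 3.807 = 7.493 mg/L.
x_c = v t_c = 0.723 m/s × 0.5202 d × 86400 s/d = 32500 m ≈ 32.5 km.

t_c ≈ 0.520 d; D_c ≈ 3.81 mg/L; min DO ≈ 7.49 mg/L; x_c ≈ 32.5 km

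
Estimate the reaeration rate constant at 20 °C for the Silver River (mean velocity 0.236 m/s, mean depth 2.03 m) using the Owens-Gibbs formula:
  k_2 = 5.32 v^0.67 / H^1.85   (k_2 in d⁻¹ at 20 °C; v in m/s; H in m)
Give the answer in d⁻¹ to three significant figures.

k_2 ≈ 0.546 d⁻¹

k_2 = 5.32 × 0.236^0.67 / 2.03^1.85 = 5.32 × 0.3801 / 3.706 = 0.5456 d⁻¹.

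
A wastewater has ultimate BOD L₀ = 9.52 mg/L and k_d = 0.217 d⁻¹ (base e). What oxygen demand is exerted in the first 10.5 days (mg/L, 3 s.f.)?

y_t = L₀(1 − e^(−k_d t)) = 9.52 × (1 − e^(−0.217×10.5))
= 9.52 × (1 − 0.1024) = 9.52 × 0.8976 = 8.545 mg/L.

y ≈ 8.54 mg/L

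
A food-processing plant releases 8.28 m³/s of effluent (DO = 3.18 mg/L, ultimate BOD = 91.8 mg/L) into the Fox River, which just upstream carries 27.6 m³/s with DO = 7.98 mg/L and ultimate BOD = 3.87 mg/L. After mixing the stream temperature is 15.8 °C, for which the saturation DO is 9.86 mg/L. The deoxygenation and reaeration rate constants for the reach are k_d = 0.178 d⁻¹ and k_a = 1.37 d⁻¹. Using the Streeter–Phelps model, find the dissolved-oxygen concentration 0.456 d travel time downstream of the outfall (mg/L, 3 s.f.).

DO ≈ 6.87 mg/L

Mixed DO = (27.6×7.98 + 8.28×3.18)/(27.6+8.28) = 246.6/35.88 = 6.872 mg/L.
Mixed L₀ = (27.6×3.87 + 8.28×91.8)/(35.88) = 866.9/35.88 = 24.16 mg/L.
Initial deficit D₀ = C_s − DO₀ = 9.86 − 6.872 = 2.988 mg/L.
D(0.456) = [0.178×24.16/(1.37−0.178)](e^(−0.178×0.456) − e^(−1.37×0.456)) + 2.988 e^(−1.37×0.456)
= 3.608 × (0.9220 − 0.5354) + 2.988 × 0.5354 = 2.995 mg/L.
DO = 9.86 − 2.995 = 6.865 mg/L.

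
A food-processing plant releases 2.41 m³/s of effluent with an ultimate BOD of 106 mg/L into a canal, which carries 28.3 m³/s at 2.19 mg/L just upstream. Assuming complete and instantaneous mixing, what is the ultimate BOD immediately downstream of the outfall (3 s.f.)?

10.3 mg/L

Flow-weighted mixing: C = (Q_r C_r + Q_w C_w)/(Q_r + Q_w)
= (28.3×2.19 + 2.41×106)/(28.3 + 2.41) = 317.4/30.71 = 10.34 mg/L.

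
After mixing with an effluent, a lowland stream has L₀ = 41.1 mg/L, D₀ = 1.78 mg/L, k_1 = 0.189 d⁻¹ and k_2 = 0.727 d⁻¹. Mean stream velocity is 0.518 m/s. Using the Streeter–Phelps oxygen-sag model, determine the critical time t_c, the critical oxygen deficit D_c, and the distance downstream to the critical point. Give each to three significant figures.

With k_2/k_1 = 3.847 and 1 − D₀(k_2−k_1)/(k_1 L₀) = 0.8767,
t_c = ln(3.847 × 0.8767) / (0.727 − 0.189) = ln(3.372) / 0.5380 = 1.216/0.5380 = 2.259 d.
L(t_c) = L₀ e^(−k_1 t_c) = 41.1 × 0.6524 = 26.82 mg/L, and at the critical point k_2 D_c = k_1 L, so D_c = (0.189/0.727) × 26.82 = 6.971 mg/L.
x_c = v t_c = 0.518 m/s × 2.259 d × 86400 s/d = 101100 m ≈ 101 km.

t_c ≈ 2.26 d; D_c ≈ 6.97 mg/L; x_c ≈ 101 km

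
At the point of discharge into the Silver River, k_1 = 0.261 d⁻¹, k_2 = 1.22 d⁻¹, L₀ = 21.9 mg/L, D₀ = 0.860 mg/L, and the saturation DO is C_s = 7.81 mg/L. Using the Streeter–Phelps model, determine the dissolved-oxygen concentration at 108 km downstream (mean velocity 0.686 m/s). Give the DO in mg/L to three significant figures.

DO ≈ 4.66 mg/L

Travel time t = x/v = 108 km / (0.686 m/s) = 108000 m / 0.686 m/s = 157400 s = 1.822 d.
k_1 L₀/(k_2−k_1) = 0.261×21.9/(1.22−0.261) = 5.716/0.9590 = 5.960 mg/L.
e^(−k_1 t) = e^(−0.261×1.822) = 0.6215; e^(−k_2 t) = e^(−1.22×1.822) = 0.1083.
D = 5.960 × (0.6215 − 0.1083) + 0.860 × 0.1083 = 3.059 + 0.09312 = 3.152 mg/L.
DO = C_s − D = 7.81 − 3.152 = 4.658 mg/L.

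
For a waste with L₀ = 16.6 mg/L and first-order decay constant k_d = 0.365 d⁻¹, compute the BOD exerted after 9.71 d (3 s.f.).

y_t = L₀(1 − e^(−k_d t)) = 16.6 × (1 − e^(−0.365×9.71))
= 16.6 × (1 − 0.02889) = 16.6 × 0.9711 = 16.12 mg/L.

y ≈ 16.1 mg/L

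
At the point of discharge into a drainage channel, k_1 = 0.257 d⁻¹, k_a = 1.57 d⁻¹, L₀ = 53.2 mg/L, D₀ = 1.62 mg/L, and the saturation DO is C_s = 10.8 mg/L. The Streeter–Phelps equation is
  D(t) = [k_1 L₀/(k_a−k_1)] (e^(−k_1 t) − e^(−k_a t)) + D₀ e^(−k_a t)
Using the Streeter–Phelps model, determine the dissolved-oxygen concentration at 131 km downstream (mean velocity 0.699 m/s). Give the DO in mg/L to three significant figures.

Travel time t = x/v = 131 km / (0.699 m/s) = 131000 m / 0.699 m/s = 187400 s = 2.169 d.
k_1 L₀/(k_a−k_1) = 0.257×53.2/(1.57−0.257) = 13.67/1.313 = 10.41 mg/L.
e^(−k_1 t) = e^(−0.257×2.169) = 0.5727; e^(−k_a t) = e^(−1.57×2.169) = 0.03319.
D = 10.41 × (0.5727 − 0.03319) + 1.62 × 0.03319 = 5.618 + 0.05377 = 5.671 mg/L.
DO = C_s − D = 10.8 − 5.671 = 5.129 mg/L.

DO ≈ 5.13 mg/L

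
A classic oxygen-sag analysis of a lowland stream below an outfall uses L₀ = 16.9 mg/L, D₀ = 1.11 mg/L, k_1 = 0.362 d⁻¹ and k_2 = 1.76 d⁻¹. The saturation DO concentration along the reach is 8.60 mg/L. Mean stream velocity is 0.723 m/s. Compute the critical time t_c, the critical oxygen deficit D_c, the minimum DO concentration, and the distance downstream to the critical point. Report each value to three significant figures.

At the critical point dD/dt = 0, so k_1 L₀ e^(−k_1 t) = k_2 D. Substituting D(t) from the Streeter–Phelps equation and solving for t gives
t_c = ln[(k_2/k_1)(1 − D₀(k_2−k_1)/(k_1 L₀))] / (k_2−k_1).
Here k_2−k_1 = 1.398 d⁻¹ and 1 − D₀(k_2−k_1)/(k_1 L₀) = 1 − 1.11×1.398/(0.362×16.9) = 0.7463, so
t_c = ln(4.862 × 0.7463) / 1.398 = 1.289 / 1.398 = 0.9219 d.
D_c = (k_1/k_2) L₀ e^(−k_1 t_c) = (0.362/1.76) × 16.9 × e^(−0.362×0.9219) = 0.2057 × 16.9 × 0.7162 = 2.490 mg/L.
Minimum DO = C_s − D_c = 8.60 − 2.490 = 6.110 mg/L.
x_c = v t_c = 0.723 m/s × 0.9219 d × 86400 s/d = 57590 m ≈ 57.6 km.

t_c ≈ 0.922 d; D_c ≈ 2.49 mg/L; min DO ≈ 6.11 mg/L; x_c ≈ 57.6 km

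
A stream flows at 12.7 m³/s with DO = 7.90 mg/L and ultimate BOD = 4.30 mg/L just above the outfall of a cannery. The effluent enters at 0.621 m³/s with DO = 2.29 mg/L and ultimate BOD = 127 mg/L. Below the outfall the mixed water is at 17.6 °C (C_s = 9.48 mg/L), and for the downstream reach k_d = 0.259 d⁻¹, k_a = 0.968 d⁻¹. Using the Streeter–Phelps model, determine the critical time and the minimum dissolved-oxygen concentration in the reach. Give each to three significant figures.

t_c ≈ 0.873 d; minimum DO ≈ 7.34 mg/L

Mixed DO = (12.7×7.90 + 0.621×2.29)/(12.7+0.621) = 101.8/13.32 = 7.638 mg/L.
Mixed L₀ = (12.7×4.30 + 0.621×127)/(13.32) = 133.5/13.32 = 10.02 mg/L.
Initial deficit D₀ = C_s − DO₀ = 9.48 − 7.638 = 1.842 mg/L.
t_c = (1/0.7090) ln[(0.968/0.259)(1 − 1.842×0.7090/(0.259×10.02))] = 1.410 × ln(1.857) = 0.8731 d.
D_c = (0.259/0.968) × 10.02 × e^(−0.259×0.8731) = 0.2676 × 10.02 × 0.7976 = 2.138 mg/L.
Minimum DO = 9.48 − 2.138 = 7.342 mg/L.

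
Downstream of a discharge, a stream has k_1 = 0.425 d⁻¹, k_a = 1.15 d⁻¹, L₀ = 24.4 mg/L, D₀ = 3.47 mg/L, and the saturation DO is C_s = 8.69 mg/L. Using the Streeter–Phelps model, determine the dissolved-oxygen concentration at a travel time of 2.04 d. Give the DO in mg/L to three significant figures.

k_1 L₀/(k_a−k_1) = 0.425×24.4/(1.15−0.425) = 10.37/0.7250 = 14.30 mg/L.
e^(−k_1 t) = e^(−0.425×2.040) = 0.4202; e^(−k_a t) = e^(−1.15×2.040) = 0.09575.
D = 14.30 × (0.4202 − 0.09575) + 3.47 × 0.09575 = 4.641 + 0.3323 = 4.973 mg/L.
DO = C_s − D = 8.69 − 4.973 = 3.717 mg/L.

DO ≈ 3.72 mg/L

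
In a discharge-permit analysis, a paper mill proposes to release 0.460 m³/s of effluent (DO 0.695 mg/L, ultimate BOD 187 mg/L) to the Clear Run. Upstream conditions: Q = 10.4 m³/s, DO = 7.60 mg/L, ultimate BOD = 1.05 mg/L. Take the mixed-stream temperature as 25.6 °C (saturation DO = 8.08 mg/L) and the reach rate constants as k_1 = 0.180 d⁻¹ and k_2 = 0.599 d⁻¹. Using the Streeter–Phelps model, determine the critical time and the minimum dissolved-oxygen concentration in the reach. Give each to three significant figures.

t_c ≈ 2.33 d; minimum DO ≈ 6.32 mg/L

Mixed DO = (10.4×7.60 + 0.460×0.695)/(10.4+0.460) = 79.36/10.86 = 7.308 mg/L.
Mixed L₀ = (10.4×1.05 + 0.460×187)/(10.86) = 96.94/10.86 = 8.926 mg/L.
Initial deficit D₀ = C_s − DO₀ = 8.08 − 7.308 = 0.7725 mg/L.
t_c = (1/0.4190) ln[(0.599/0.180)(1 − 0.7725×0.4190/(0.180×8.926))] = 2.387 × ln(2.657) = 2.333 d.
D_c = (0.180/0.599) × 8.926 × e^(−0.180×2.333) = 0.3005 × 8.926 × 0.6571 = 1.763 mg/L.
Minimum DO = 8.08 − 1.763 = 6.317 mg/L.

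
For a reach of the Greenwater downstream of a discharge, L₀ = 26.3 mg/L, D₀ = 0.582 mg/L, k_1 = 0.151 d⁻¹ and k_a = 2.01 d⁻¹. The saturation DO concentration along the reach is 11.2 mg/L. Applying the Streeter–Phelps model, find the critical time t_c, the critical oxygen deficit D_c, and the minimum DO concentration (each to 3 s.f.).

t_c ≈ 1.22 d; D_c ≈ 1.64 mg/L; min DO ≈ 9.56 mg/L

With k_a/k_1 = 13.31 and 1 − D₀(k_a−k_1)/(k_1 L₀) = 0.7276,
t_c = ln(13.31 × 0.7276) / (2.01 − 0.151) = ln(9.685) / 1.859 = 2.271/1.859 = 1.221 d.
D_c = (k_1/k_a) L₀ e^(−k_1 t_c) = (0.151/2.01) × 26.3 × e^(−0.151×1.221) = 0.07512 × 26.3 × 0.8316 = 1.643 mg/L.
Minimum DO = C_s − D_c = 11.2 − 1.643 = 9.557 mg/L.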